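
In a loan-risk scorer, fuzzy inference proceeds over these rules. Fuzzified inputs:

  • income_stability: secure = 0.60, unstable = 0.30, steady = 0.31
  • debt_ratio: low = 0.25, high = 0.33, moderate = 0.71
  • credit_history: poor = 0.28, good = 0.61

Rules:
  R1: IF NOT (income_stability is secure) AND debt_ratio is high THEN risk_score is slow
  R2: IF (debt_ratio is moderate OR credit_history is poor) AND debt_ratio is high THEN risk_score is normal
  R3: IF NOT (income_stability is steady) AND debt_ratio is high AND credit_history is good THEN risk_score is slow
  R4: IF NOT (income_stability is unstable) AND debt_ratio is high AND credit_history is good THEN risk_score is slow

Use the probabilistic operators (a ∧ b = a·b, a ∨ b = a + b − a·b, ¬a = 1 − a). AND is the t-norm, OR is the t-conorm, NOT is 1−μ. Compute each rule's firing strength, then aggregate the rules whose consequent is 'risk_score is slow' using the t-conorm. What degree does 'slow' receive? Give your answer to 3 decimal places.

R1: ¬secure=1−0.60=0.40, high=0.33; AND[a·b] → w = 0.1320
R2: (moderate=0.71 OR poor=0.28) = 0.7912; AND[a·b] with high=0.33 → w = 0.2611
R3: ¬steady=1−0.31=0.69, high=0.33, good=0.61; AND[a·b] → w = 0.1389
R4: ¬unstable=1−0.30=0.70, high=0.33, good=0.61; AND[a·b] → w = 0.1409
Rules with consequent 'slow': {R1, R3, R4} → strengths 0.1320, 0.1389, 0.1409
Aggregate via t-conorm [a + b − a·b]: 0.3579

0.358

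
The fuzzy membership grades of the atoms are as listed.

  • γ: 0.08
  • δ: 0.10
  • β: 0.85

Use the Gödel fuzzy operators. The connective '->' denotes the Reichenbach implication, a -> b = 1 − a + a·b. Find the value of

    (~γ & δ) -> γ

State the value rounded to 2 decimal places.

~γ = 1 − 0.08 = 0.92
~γ & δ = min(a, b) on (0.92, 0.10) = 0.10
(~γ & δ) -> γ  [Reichenbach: 1 − a + a·b] with a=0.10, b=0.08 → 0.91

0.91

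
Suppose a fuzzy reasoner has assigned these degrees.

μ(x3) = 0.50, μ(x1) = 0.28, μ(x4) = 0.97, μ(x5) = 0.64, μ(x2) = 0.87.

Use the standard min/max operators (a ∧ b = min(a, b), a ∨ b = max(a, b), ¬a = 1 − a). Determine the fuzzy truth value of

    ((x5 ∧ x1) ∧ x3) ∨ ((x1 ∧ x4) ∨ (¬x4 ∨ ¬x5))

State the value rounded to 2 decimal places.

0.36

x5 ∧ x1 = min(a, b) on (0.64, 0.28) = 0.28
(x5 ∧ x1) ∧ x3 = min(a, b) on (0.28, 0.50) = 0.28
x1 ∧ x4 = min(a, b) on (0.28, 0.97) = 0.28
¬x4 = 1 − 0.97 = 0.03
¬x5 = 1 − 0.64 = 0.36
¬x4 ∨ ¬x5 = max(a, b) on (0.03, 0.36) = 0.36
(x1 ∧ x4) ∨ (¬x4 ∨ ¬x5) = max(a, b) on (0.28, 0.36) = 0.36
((x5 ∧ x1) ∧ x3) ∨ ((x1 ∧ x4) ∨ (¬x4 ∨ ¬x5)) = max(a, b) on (0.28, 0.36) = 0.36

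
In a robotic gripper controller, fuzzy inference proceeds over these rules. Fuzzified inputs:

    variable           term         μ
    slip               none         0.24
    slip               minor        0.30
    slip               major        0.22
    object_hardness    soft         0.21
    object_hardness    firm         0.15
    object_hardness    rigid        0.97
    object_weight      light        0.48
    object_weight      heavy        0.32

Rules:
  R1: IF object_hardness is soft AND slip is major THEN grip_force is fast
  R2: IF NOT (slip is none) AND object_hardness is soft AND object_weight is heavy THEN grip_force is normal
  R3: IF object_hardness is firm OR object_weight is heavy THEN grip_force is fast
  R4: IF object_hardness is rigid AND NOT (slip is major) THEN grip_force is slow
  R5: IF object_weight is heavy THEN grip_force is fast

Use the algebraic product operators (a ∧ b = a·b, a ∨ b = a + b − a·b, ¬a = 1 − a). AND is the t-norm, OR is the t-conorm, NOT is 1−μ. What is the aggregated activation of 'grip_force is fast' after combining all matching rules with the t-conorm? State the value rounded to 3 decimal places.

R1: soft=0.21, major=0.22; AND[a·b] → w = 0.0462
R2: ¬none=1−0.24=0.76, soft=0.21, heavy=0.32; AND[a·b] → w = 0.0511
R3: firm=0.15, heavy=0.32; OR[a + b − a·b] → w = 0.4220
R4: rigid=0.97, ¬major=1−0.22=0.78; AND[a·b] → w = 0.7566
R5: heavy=0.32 → w = 0.3200
Rules with consequent 'fast': {R1, R3, R5} → strengths 0.0462, 0.4220, 0.3200
Aggregate via t-conorm [a + b − a·b]: 0.6251

0.625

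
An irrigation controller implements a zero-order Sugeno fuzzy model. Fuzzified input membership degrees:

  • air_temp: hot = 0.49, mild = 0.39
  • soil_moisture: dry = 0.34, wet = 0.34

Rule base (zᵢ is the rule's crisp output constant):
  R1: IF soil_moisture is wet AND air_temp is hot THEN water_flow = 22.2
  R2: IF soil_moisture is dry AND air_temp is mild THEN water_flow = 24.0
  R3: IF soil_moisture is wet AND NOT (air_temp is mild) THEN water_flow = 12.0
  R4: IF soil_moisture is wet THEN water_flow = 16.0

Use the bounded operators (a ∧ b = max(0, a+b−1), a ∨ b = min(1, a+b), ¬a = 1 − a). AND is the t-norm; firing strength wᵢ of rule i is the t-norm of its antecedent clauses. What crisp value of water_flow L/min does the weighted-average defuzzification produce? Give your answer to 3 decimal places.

R1 (z=22.2): wet=0.34, hot=0.49; AND[max(0, a+b−1)] → w = 0.00
R2 (z=24.0): dry=0.34, mild=0.39; AND[max(0, a+b−1)] → w = 0.00
R3 (z=12.0): wet=0.34, ¬mild=1−0.39=0.61; AND[max(0, a+b−1)] → w = 0.00
R4 (z=16.0): wet=0.34 → w = 0.34
Weighted average = (0.00·22.2 + 0.00·24.0 + 0.00·12.0 + 0.34·16.0) / (0.00 + 0.00 + 0.00 + 0.34)
  = 5.4400 / 0.3400 = 16.000

16.000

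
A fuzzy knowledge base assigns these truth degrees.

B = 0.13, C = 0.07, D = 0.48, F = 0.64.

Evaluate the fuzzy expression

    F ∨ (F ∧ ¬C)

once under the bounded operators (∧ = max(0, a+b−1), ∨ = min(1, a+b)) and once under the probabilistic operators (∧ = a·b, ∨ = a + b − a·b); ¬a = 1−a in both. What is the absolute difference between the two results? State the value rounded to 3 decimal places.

Under bounded:
  ¬C = 1 − 0.07 = 0.93
  F ∧ ¬C = max(0, a+b−1) on (0.64, 0.93) = 0.57
  F ∨ (F ∧ ¬C) = min(1, a+b) on (0.64, 0.57) = 1.00
  → value = 1.0000
Under probabilistic:
  ¬C = 1 − 0.0700 = 0.9300
  F ∧ ¬C = a·b on (0.6400, 0.9300) = 0.5952
  F ∨ (F ∧ ¬C) = a + b − a·b on (0.6400, 0.5952) = 0.8543
  → value = 0.8543
|1.0000 − 0.8543| = 0.146

0.146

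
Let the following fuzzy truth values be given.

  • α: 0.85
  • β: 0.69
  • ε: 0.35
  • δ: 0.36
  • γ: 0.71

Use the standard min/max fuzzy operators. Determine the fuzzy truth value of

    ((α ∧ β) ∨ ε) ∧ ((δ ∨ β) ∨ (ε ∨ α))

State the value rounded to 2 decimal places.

α ∧ β = min(a, b) on (0.85, 0.69) = 0.69
(α ∧ β) ∨ ε = max(a, b) on (0.69, 0.35) = 0.69
δ ∨ β = max(a, b) on (0.36, 0.69) = 0.69
ε ∨ α = max(a, b) on (0.35, 0.85) = 0.85
(δ ∨ β) ∨ (ε ∨ α) = max(a, b) on (0.69, 0.85) = 0.85
((α ∧ β) ∨ ε) ∧ ((δ ∨ β) ∨ (ε ∨ α)) = min(a, b) on (0.69, 0.85) = 0.69

0.69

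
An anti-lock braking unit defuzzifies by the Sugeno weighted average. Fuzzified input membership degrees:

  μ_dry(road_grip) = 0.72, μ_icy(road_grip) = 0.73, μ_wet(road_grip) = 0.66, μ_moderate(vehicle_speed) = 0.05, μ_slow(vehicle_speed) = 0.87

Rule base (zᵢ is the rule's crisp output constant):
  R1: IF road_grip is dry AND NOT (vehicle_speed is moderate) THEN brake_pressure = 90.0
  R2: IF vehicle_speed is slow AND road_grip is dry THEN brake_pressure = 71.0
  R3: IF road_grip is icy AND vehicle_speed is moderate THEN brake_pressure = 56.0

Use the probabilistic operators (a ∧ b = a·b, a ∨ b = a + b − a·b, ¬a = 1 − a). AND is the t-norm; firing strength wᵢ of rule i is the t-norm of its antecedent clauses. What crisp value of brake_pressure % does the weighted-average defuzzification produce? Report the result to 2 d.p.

R1 (z=90.0): dry=0.72, ¬moderate=1−0.05=0.95; AND[a·b] → w = 0.6840
R2 (z=71.0): slow=0.87, dry=0.72; AND[a·b] → w = 0.6264
R3 (z=56.0): icy=0.73, moderate=0.05; AND[a·b] → w = 0.0365
Weighted average = (0.6840·90.0 + 0.6264·71.0 + 0.0365·56.0) / (0.6840 + 0.6264 + 0.0365)
  = 108.0784 / 1.3469 = 80.24

80.24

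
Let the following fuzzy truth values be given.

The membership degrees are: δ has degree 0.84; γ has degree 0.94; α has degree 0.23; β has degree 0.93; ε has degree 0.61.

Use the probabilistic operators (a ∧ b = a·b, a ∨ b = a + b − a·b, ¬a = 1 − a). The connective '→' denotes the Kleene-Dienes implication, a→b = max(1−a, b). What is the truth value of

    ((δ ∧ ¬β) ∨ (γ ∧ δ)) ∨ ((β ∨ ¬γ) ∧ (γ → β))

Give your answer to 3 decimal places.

0.974

¬β = 1 − 0.9300 = 0.0700
δ ∧ ¬β = a·b on (0.8400, 0.0700) = 0.0588
γ ∧ δ = a·b on (0.9400, 0.8400) = 0.7896
(δ ∧ ¬β) ∨ (γ ∧ δ) = a + b − a·b on (0.0588, 0.7896) = 0.8020
¬γ = 1 − 0.9400 = 0.0600
β ∨ ¬γ = a + b − a·b on (0.9300, 0.0600) = 0.9342
γ → β  [Kleene-Dienes: max(1−a, b)] with a=0.9400, b=0.9300 → 0.9300
(β ∨ ¬γ) ∧ (γ → β) = a·b on (0.9342, 0.9300) = 0.8688
((δ ∧ ¬β) ∨ (γ ∧ δ)) ∨ ((β ∨ ¬γ) ∧ (γ → β)) = a + b − a·b on (0.8020, 0.8688) = 0.9740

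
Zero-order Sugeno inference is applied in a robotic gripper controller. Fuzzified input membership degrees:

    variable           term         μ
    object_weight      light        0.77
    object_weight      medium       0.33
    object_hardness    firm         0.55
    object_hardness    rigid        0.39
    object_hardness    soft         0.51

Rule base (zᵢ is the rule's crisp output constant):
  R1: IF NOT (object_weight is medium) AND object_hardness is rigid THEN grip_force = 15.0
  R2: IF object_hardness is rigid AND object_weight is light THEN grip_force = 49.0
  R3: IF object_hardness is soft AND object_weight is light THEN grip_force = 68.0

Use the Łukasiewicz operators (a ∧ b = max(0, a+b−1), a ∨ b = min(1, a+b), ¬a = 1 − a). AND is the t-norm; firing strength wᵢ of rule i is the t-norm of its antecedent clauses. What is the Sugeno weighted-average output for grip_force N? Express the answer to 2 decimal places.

55.56

R1 (z=15.0): ¬medium=1−0.33=0.67, rigid=0.39; AND[max(0, a+b−1)] → w = 0.06
R2 (z=49.0): rigid=0.39, light=0.77; AND[max(0, a+b−1)] → w = 0.16
R3 (z=68.0): soft=0.51, light=0.77; AND[max(0, a+b−1)] → w = 0.28
Weighted average = (0.06·15.0 + 0.16·49.0 + 0.28·68.0) / (0.06 + 0.16 + 0.28)
  = 27.7800 / 0.5000 = 55.56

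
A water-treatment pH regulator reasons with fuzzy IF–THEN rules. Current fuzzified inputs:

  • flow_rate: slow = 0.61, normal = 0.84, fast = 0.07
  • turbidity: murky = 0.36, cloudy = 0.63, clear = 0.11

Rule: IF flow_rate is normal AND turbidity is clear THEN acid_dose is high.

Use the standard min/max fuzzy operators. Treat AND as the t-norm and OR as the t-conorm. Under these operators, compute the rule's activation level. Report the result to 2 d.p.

0.11

firing strength: normal=0.84, clear=0.11; AND[min(a, b)] → w = 0.11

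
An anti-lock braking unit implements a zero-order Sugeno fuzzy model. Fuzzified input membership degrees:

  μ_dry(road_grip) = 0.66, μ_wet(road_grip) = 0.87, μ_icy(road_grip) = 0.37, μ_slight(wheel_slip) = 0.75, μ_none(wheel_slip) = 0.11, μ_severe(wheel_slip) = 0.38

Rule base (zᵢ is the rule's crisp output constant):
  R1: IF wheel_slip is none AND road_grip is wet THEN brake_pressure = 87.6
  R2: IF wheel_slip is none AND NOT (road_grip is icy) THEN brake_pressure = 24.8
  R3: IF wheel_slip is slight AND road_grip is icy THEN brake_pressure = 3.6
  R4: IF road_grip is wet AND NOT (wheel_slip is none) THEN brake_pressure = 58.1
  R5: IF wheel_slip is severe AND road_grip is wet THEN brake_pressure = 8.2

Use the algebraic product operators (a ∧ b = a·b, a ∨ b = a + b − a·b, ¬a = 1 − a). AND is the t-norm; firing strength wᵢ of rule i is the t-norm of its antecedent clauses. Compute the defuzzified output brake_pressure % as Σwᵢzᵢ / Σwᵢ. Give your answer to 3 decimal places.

R1 (z=87.6): none=0.11, wet=0.87; AND[a·b] → w = 0.0957
R2 (z=24.8): none=0.11, ¬icy=1−0.37=0.63; AND[a·b] → w = 0.0693
R3 (z=3.6): slight=0.75, icy=0.37; AND[a·b] → w = 0.2775
R4 (z=58.1): wet=0.87, ¬none=1−0.11=0.89; AND[a·b] → w = 0.7743
R5 (z=8.2): severe=0.38, wet=0.87; AND[a·b] → w = 0.3306
Weighted average = (0.0957·87.6 + 0.0693·24.8 + 0.2775·3.6 + 0.7743·58.1 + 0.3306·8.2) / (0.0957 + 0.0693 + 0.2775 + 0.7743 + 0.3306)
  = 58.7987 / 1.5474 = 37.998

37.998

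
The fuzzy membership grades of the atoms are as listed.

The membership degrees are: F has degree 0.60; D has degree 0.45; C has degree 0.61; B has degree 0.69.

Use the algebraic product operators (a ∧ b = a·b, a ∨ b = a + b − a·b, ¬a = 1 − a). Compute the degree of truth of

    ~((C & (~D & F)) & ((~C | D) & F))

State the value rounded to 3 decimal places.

~D = 1 − 0.4500 = 0.5500
~D & F = a·b on (0.5500, 0.6000) = 0.3300
C & (~D & F) = a·b on (0.6100, 0.3300) = 0.2013
~C = 1 − 0.6100 = 0.3900
~C | D = a + b − a·b on (0.3900, 0.4500) = 0.6645
(~C | D) & F = a·b on (0.6645, 0.6000) = 0.3987
(C & (~D & F)) & ((~C | D) & F) = a·b on (0.2013, 0.3987) = 0.0803
~((C & (~D & F)) & ((~C | D) & F)) = 1 − 0.0803 = 0.9197

0.920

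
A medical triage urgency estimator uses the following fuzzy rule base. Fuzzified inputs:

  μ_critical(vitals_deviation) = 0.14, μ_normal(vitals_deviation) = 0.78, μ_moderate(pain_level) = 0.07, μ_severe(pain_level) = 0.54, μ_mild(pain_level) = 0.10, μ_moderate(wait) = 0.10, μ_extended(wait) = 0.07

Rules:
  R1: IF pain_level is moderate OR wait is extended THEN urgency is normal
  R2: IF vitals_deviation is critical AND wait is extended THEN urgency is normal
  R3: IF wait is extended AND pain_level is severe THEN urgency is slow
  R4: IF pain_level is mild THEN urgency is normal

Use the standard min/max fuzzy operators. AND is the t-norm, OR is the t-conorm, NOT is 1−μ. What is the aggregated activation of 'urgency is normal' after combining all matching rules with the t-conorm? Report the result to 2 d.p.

0.10

R1: moderate=0.07, extended=0.07; OR[max(a, b)] → w = 0.07
R2: critical=0.14, extended=0.07; AND[min(a, b)] → w = 0.07
R3: extended=0.07, severe=0.54; AND[min(a, b)] → w = 0.07
R4: mild=0.10 → w = 0.10
Rules with consequent 'normal': {R1, R2, R4} → strengths 0.07, 0.07, 0.10
Aggregate via t-conorm [max(a, b)]: 0.10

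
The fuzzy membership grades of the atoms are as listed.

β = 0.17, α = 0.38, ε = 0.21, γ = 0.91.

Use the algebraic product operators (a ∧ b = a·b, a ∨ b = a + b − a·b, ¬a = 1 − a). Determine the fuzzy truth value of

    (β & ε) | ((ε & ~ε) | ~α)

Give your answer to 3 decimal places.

β & ε = a·b on (0.1700, 0.2100) = 0.0357
~ε = 1 − 0.2100 = 0.7900
ε & ~ε = a·b on (0.2100, 0.7900) = 0.1659
~α = 1 − 0.3800 = 0.6200
(ε & ~ε) | ~α = a + b − a·b on (0.1659, 0.6200) = 0.6830
(β & ε) | ((ε & ~ε) | ~α) = a + b − a·b on (0.0357, 0.6830) = 0.6944

0.694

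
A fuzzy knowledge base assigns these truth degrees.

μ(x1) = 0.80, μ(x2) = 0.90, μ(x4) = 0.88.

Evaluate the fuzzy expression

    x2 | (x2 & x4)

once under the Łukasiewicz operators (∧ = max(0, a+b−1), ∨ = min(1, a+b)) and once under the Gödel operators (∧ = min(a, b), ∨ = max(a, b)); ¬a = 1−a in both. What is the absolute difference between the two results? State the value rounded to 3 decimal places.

0.100

Under Łukasiewicz:
  x2 & x4 = max(0, a+b−1) on (0.90, 0.88) = 0.78
  x2 | (x2 & x4) = min(1, a+b) on (0.90, 0.78) = 1.00
  → value = 1.0000
Under Gödel:
  x2 & x4 = min(a, b) on (0.90, 0.88) = 0.88
  x2 | (x2 & x4) = max(a, b) on (0.90, 0.88) = 0.90
  → value = 0.9000
|1.0000 − 0.9000| = 0.100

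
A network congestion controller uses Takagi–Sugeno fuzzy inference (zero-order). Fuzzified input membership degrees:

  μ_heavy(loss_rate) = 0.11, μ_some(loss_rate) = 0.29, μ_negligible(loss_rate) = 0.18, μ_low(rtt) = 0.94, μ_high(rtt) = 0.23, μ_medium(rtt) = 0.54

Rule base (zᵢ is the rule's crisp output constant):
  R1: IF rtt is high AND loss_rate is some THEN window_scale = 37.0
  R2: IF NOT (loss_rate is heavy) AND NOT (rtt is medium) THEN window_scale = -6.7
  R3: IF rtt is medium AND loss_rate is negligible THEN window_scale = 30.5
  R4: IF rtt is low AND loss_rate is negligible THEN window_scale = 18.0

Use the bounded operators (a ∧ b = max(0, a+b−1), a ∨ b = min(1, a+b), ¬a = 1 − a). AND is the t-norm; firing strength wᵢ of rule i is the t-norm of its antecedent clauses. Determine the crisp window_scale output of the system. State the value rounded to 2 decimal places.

R1 (z=37.0): high=0.23, some=0.29; AND[max(0, a+b−1)] → w = 0.00
R2 (z=-6.7): ¬heavy=1−0.11=0.89, ¬medium=1−0.54=0.46; AND[max(0, a+b−1)] → w = 0.35
R3 (z=30.5): medium=0.54, negligible=0.18; AND[max(0, a+b−1)] → w = 0.00
R4 (z=18.0): low=0.94, negligible=0.18; AND[max(0, a+b−1)] → w = 0.12
Weighted average = (0.00·37.0 + 0.35·-6.7 + 0.00·30.5 + 0.12·18.0) / (0.00 + 0.35 + 0.00 + 0.12)
  = -0.1850 / 0.4700 = -0.39

-0.39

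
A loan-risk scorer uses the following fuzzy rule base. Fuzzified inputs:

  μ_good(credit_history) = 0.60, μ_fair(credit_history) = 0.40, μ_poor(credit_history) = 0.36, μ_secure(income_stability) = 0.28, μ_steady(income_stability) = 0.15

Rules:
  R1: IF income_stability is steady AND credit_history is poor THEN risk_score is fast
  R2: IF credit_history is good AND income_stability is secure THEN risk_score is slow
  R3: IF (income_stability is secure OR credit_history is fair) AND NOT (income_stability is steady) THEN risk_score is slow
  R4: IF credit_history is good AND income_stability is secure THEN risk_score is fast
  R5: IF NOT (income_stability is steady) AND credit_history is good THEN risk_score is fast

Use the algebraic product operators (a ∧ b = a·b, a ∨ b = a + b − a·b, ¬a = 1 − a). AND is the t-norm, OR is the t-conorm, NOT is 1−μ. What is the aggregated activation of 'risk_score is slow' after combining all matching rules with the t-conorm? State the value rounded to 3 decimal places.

0.570

R1: steady=0.15, poor=0.36; AND[a·b] → w = 0.0540
R2: good=0.60, secure=0.28; AND[a·b] → w = 0.1680
R3: (secure=0.28 OR fair=0.40) = 0.5680; AND[a·b] with ¬steady=1−0.15=0.85 → w = 0.4828
R4: good=0.60, secure=0.28; AND[a·b] → w = 0.1680
R5: ¬steady=1−0.15=0.85, good=0.60; AND[a·b] → w = 0.5100
Rules with consequent 'slow': {R2, R3} → strengths 0.1680, 0.4828
Aggregate via t-conorm [a + b − a·b]: 0.5697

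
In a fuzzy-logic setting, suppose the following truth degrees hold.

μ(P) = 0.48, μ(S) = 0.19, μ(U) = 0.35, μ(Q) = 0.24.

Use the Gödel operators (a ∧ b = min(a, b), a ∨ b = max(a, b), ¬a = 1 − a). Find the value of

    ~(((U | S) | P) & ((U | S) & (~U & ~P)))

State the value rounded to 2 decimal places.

0.65

U | S = max(a, b) on (0.35, 0.19) = 0.35
(U | S) | P = max(a, b) on (0.35, 0.48) = 0.48
U | S = max(a, b) on (0.35, 0.19) = 0.35
~U = 1 − 0.35 = 0.65
~P = 1 − 0.48 = 0.52
~U & ~P = min(a, b) on (0.65, 0.52) = 0.52
(U | S) & (~U & ~P) = min(a, b) on (0.35, 0.52) = 0.35
((U | S) | P) & ((U | S) & (~U & ~P)) = min(a, b) on (0.48, 0.35) = 0.35
~(((U | S) | P) & ((U | S) & (~U & ~P))) = 1 − 0.35 = 0.65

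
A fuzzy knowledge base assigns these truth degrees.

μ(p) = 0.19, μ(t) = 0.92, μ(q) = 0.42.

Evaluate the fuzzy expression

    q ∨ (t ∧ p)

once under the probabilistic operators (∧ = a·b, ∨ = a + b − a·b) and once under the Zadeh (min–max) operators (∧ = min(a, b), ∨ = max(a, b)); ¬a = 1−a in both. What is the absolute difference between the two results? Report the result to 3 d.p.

Under probabilistic:
  t ∧ p = a·b on (0.9200, 0.1900) = 0.1748
  q ∨ (t ∧ p) = a + b − a·b on (0.4200, 0.1748) = 0.5214
  → value = 0.5214
Under Zadeh (min–max):
  t ∧ p = min(a, b) on (0.92, 0.19) = 0.19
  q ∨ (t ∧ p) = max(a, b) on (0.42, 0.19) = 0.42
  → value = 0.4200
|0.5214 − 0.4200| = 0.101

0.101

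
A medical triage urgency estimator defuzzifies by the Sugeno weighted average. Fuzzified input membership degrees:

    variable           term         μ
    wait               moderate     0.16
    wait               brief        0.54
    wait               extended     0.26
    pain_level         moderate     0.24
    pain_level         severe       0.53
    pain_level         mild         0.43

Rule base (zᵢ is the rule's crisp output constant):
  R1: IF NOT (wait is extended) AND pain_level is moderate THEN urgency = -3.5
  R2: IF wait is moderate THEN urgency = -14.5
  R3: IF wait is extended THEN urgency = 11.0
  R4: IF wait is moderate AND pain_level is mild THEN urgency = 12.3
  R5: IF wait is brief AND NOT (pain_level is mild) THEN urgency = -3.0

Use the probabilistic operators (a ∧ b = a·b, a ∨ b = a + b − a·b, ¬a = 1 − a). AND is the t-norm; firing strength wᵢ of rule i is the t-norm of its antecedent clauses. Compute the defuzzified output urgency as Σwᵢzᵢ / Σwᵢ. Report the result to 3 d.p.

R1 (z=-3.5): ¬extended=1−0.26=0.74, moderate=0.24; AND[a·b] → w = 0.1776
R2 (z=-14.5): moderate=0.16 → w = 0.1600
R3 (z=11.0): extended=0.26 → w = 0.2600
R4 (z=12.3): moderate=0.16, mild=0.43; AND[a·b] → w = 0.0688
R5 (z=-3.0): brief=0.54, ¬mild=1−0.43=0.57; AND[a·b] → w = 0.3078
Weighted average = (0.1776·-3.5 + 0.1600·-14.5 + 0.2600·11.0 + 0.0688·12.3 + 0.3078·-3.0) / (0.1776 + 0.1600 + 0.2600 + 0.0688 + 0.3078)
  = -0.1588 / 0.9742 = -0.163

-0.163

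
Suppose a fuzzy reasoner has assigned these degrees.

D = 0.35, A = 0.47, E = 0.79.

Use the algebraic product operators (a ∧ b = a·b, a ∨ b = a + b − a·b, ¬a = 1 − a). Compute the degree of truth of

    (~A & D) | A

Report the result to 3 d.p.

~A = 1 − 0.4700 = 0.5300
~A & D = a·b on (0.5300, 0.3500) = 0.1855
(~A & D) | A = a + b − a·b on (0.1855, 0.4700) = 0.5683

0.568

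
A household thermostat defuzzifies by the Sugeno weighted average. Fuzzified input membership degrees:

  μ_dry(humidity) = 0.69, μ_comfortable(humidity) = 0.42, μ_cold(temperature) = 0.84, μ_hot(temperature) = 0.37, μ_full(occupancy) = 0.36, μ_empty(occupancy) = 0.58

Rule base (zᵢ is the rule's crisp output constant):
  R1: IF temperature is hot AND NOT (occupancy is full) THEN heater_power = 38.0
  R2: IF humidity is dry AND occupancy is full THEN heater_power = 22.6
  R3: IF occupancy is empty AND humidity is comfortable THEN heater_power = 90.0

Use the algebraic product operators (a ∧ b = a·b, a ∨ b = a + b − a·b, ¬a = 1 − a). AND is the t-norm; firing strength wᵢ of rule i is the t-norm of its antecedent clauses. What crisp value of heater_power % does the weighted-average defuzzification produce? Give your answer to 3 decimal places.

R1 (z=38.0): hot=0.37, ¬full=1−0.36=0.64; AND[a·b] → w = 0.2368
R2 (z=22.6): dry=0.69, full=0.36; AND[a·b] → w = 0.2484
R3 (z=90.0): empty=0.58, comfortable=0.42; AND[a·b] → w = 0.2436
Weighted average = (0.2368·38.0 + 0.2484·22.6 + 0.2436·90.0) / (0.2368 + 0.2484 + 0.2436)
  = 36.5362 / 0.7288 = 50.132

50.132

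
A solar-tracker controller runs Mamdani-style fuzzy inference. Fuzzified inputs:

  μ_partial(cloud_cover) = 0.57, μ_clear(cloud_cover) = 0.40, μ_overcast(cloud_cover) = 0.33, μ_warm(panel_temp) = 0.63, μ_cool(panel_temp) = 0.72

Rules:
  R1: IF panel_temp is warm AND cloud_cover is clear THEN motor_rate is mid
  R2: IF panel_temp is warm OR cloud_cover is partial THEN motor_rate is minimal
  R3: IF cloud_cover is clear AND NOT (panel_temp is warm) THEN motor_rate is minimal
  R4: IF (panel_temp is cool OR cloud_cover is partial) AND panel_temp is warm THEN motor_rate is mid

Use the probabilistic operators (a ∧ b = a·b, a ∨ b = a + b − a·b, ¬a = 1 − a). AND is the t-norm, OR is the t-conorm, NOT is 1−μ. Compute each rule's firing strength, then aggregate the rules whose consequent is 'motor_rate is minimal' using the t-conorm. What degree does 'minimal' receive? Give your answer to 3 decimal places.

0.864

R1: warm=0.63, clear=0.40; AND[a·b] → w = 0.2520
R2: warm=0.63, partial=0.57; OR[a + b − a·b] → w = 0.8409
R3: clear=0.40, ¬warm=1−0.63=0.37; AND[a·b] → w = 0.1480
R4: (cool=0.72 OR partial=0.57) = 0.8796; AND[a·b] with warm=0.63 → w = 0.5541
Rules with consequent 'minimal': {R2, R3} → strengths 0.8409, 0.1480
Aggregate via t-conorm [a + b − a·b]: 0.8644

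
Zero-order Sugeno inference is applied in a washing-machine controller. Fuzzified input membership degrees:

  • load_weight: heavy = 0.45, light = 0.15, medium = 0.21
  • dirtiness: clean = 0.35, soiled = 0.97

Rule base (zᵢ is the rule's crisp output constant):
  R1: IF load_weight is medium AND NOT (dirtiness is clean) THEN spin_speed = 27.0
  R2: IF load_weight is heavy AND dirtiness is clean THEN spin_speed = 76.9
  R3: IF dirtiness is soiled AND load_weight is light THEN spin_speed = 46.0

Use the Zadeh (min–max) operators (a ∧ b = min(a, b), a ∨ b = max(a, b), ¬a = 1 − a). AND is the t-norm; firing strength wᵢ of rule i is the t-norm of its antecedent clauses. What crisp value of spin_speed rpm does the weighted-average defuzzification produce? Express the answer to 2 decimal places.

R1 (z=27.0): medium=0.21, ¬clean=1−0.35=0.65; AND[min(a, b)] → w = 0.21
R2 (z=76.9): heavy=0.45, clean=0.35; AND[min(a, b)] → w = 0.35
R3 (z=46.0): soiled=0.97, light=0.15; AND[min(a, b)] → w = 0.15
Weighted average = (0.21·27.0 + 0.35·76.9 + 0.15·46.0) / (0.21 + 0.35 + 0.15)
  = 39.4850 / 0.7100 = 55.61

55.61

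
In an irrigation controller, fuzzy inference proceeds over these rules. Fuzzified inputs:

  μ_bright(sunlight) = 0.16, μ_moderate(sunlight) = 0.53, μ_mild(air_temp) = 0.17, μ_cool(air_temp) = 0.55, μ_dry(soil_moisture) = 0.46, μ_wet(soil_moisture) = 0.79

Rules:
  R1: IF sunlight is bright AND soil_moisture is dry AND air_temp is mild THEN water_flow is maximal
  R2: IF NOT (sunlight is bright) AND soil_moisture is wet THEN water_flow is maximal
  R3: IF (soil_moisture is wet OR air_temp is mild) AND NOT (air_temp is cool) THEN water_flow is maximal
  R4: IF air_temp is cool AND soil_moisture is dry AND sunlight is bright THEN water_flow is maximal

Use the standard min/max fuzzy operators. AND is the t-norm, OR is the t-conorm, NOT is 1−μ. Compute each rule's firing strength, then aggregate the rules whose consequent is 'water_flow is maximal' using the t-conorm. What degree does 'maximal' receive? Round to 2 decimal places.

R1: bright=0.16, dry=0.46, mild=0.17; AND[min(a, b)] → w = 0.16
R2: ¬bright=1−0.16=0.84, wet=0.79; AND[min(a, b)] → w = 0.79
R3: (wet=0.79 OR mild=0.17) = 0.79; AND[min(a, b)] with ¬cool=1−0.55=0.45 → w = 0.45
R4: cool=0.55, dry=0.46, bright=0.16; AND[min(a, b)] → w = 0.16
Rules with consequent 'maximal': {R1, R2, R3, R4} → strengths 0.16, 0.79, 0.45, 0.16
Aggregate via t-conorm [max(a, b)]: 0.79

0.79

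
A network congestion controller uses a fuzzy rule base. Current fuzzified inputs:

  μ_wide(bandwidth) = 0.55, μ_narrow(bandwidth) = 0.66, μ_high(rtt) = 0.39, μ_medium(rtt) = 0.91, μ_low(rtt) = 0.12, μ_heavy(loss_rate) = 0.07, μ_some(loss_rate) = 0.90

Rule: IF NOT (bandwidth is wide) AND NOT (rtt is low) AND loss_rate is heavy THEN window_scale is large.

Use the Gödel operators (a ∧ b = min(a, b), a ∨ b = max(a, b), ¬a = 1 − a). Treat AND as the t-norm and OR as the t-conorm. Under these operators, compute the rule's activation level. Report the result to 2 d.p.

firing strength: ¬wide=1−0.55=0.45, ¬low=1−0.12=0.88, heavy=0.07; AND[min(a, b)] → w = 0.07

0.07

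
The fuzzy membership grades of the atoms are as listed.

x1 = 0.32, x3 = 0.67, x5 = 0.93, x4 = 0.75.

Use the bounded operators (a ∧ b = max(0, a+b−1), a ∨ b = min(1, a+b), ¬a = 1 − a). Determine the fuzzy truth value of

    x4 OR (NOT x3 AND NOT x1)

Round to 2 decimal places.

NOT x3 = 1 − 0.67 = 0.33
NOT x1 = 1 − 0.32 = 0.68
NOT x3 AND NOT x1 = max(0, a+b−1) on (0.33, 0.68) = 0.01
x4 OR (NOT x3 AND NOT x1) = min(1, a+b) on (0.75, 0.01) = 0.76

0.76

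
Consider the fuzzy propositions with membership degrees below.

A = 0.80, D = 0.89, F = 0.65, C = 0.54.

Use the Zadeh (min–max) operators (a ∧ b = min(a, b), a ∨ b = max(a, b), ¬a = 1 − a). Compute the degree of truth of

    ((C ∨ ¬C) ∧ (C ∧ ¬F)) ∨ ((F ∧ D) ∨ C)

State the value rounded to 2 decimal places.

¬C = 1 − 0.54 = 0.46
C ∨ ¬C = max(a, b) on (0.54, 0.46) = 0.54
¬F = 1 − 0.65 = 0.35
C ∧ ¬F = min(a, b) on (0.54, 0.35) = 0.35
(C ∨ ¬C) ∧ (C ∧ ¬F) = min(a, b) on (0.54, 0.35) = 0.35
F ∧ D = min(a, b) on (0.65, 0.89) = 0.65
(F ∧ D) ∨ C = max(a, b) on (0.65, 0.54) = 0.65
((C ∨ ¬C) ∧ (C ∧ ¬F)) ∨ ((F ∧ D) ∨ C) = max(a, b) on (0.35, 0.65) = 0.65

0.65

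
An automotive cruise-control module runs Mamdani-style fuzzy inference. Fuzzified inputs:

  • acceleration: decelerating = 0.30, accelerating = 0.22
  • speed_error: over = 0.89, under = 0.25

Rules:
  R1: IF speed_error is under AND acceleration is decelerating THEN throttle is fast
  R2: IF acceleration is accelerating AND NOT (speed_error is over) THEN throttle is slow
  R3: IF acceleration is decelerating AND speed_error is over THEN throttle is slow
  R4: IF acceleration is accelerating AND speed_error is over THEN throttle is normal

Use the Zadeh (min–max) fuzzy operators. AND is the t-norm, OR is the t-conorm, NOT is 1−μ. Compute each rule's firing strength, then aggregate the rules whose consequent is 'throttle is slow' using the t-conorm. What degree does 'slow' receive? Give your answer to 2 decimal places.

R1: under=0.25, decelerating=0.30; AND[min(a, b)] → w = 0.25
R2: accelerating=0.22, ¬over=1−0.89=0.11; AND[min(a, b)] → w = 0.11
R3: decelerating=0.30, over=0.89; AND[min(a, b)] → w = 0.30
R4: accelerating=0.22, over=0.89; AND[min(a, b)] → w = 0.22
Rules with consequent 'slow': {R2, R3} → strengths 0.11, 0.30
Aggregate via t-conorm [max(a, b)]: 0.30

0.30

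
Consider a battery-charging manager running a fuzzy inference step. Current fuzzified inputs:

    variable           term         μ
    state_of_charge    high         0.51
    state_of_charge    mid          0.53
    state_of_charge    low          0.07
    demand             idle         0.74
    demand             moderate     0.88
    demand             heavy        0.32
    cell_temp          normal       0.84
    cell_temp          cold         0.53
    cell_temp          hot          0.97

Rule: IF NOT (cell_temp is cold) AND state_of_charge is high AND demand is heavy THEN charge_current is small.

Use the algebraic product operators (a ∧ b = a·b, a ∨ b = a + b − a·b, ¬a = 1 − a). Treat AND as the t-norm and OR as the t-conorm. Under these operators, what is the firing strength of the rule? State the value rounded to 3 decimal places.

firing strength: ¬cold=1−0.53=0.47, high=0.51, heavy=0.32; AND[a·b] → w = 0.0767

0.077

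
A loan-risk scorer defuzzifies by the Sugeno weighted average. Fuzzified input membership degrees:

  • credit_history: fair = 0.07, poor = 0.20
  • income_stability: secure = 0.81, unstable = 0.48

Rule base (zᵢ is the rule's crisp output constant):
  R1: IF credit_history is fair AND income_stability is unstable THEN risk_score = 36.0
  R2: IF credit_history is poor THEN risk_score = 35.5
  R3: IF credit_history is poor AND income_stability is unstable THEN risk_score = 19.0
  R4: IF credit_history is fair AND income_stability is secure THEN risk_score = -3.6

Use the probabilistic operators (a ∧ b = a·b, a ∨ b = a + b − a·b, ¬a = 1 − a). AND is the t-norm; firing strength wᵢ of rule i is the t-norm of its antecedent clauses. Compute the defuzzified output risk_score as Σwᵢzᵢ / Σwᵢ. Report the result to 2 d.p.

R1 (z=36.0): fair=0.07, unstable=0.48; AND[a·b] → w = 0.0336
R2 (z=35.5): poor=0.20 → w = 0.2000
R3 (z=19.0): poor=0.20, unstable=0.48; AND[a·b] → w = 0.0960
R4 (z=-3.6): fair=0.07, secure=0.81; AND[a·b] → w = 0.0567
Weighted average = (0.0336·36.0 + 0.2000·35.5 + 0.0960·19.0 + 0.0567·-3.6) / (0.0336 + 0.2000 + 0.0960 + 0.0567)
  = 9.9295 / 0.3863 = 25.70

25.70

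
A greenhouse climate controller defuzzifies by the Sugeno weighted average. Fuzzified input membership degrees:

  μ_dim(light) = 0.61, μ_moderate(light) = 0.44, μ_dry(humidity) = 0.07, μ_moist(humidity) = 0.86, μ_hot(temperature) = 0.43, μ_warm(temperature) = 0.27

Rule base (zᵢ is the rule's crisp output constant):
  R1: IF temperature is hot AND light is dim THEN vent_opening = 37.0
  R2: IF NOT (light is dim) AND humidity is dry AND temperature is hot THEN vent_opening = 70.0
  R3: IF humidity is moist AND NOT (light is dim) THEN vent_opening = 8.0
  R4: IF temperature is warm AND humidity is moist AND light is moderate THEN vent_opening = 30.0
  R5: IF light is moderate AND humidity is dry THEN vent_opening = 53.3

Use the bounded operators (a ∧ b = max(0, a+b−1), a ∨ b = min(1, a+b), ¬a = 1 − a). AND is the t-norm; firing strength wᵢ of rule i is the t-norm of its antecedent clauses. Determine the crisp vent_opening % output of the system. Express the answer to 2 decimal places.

12.00

R1 (z=37.0): hot=0.43, dim=0.61; AND[max(0, a+b−1)] → w = 0.04
R2 (z=70.0): ¬dim=1−0.61=0.39, dry=0.07, hot=0.43; AND[max(0, a+b−1)] → w = 0.00
R3 (z=8.0): moist=0.86, ¬dim=1−0.61=0.39; AND[max(0, a+b−1)] → w = 0.25
R4 (z=30.0): warm=0.27, moist=0.86, moderate=0.44; AND[max(0, a+b−1)] → w = 0.00
R5 (z=53.3): moderate=0.44, dry=0.07; AND[max(0, a+b−1)] → w = 0.00
Weighted average = (0.04·37.0 + 0.00·70.0 + 0.25·8.0 + 0.00·30.0 + 0.00·53.3) / (0.04 + 0.00 + 0.25 + 0.00 + 0.00)
  = 3.4800 / 0.2900 = 12.00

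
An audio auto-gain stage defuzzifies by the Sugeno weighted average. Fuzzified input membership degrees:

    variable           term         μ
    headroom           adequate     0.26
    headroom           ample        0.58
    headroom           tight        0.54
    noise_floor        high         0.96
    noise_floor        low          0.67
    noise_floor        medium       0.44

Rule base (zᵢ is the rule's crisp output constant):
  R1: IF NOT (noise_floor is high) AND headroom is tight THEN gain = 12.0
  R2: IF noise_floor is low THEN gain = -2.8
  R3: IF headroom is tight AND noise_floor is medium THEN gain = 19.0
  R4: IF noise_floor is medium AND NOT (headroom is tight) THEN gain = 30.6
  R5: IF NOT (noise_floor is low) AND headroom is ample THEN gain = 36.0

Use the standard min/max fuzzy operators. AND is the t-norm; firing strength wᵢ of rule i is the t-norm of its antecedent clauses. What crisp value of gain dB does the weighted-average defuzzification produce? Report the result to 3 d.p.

16.827

R1 (z=12.0): ¬high=1−0.96=0.04, tight=0.54; AND[min(a, b)] → w = 0.04
R2 (z=-2.8): low=0.67 → w = 0.67
R3 (z=19.0): tight=0.54, medium=0.44; AND[min(a, b)] → w = 0.44
R4 (z=30.6): medium=0.44, ¬tight=1−0.54=0.46; AND[min(a, b)] → w = 0.44
R5 (z=36.0): ¬low=1−0.67=0.33, ample=0.58; AND[min(a, b)] → w = 0.33
Weighted average = (0.04·12.0 + 0.67·-2.8 + 0.44·19.0 + 0.44·30.6 + 0.33·36.0) / (0.04 + 0.67 + 0.44 + 0.44 + 0.33)
  = 32.3080 / 1.9200 = 16.827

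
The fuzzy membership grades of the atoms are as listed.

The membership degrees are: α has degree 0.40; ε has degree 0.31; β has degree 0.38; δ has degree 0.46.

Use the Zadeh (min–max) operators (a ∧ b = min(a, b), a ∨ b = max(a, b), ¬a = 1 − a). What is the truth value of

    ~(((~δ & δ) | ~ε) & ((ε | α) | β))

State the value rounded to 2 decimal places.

0.60

~δ = 1 − 0.46 = 0.54
~δ & δ = min(a, b) on (0.54, 0.46) = 0.46
~ε = 1 − 0.31 = 0.69
(~δ & δ) | ~ε = max(a, b) on (0.46, 0.69) = 0.69
ε | α = max(a, b) on (0.31, 0.40) = 0.40
(ε | α) | β = max(a, b) on (0.40, 0.38) = 0.40
((~δ & δ) | ~ε) & ((ε | α) | β) = min(a, b) on (0.69, 0.40) = 0.40
~(((~δ & δ) | ~ε) & ((ε | α) | β)) = 1 − 0.40 = 0.60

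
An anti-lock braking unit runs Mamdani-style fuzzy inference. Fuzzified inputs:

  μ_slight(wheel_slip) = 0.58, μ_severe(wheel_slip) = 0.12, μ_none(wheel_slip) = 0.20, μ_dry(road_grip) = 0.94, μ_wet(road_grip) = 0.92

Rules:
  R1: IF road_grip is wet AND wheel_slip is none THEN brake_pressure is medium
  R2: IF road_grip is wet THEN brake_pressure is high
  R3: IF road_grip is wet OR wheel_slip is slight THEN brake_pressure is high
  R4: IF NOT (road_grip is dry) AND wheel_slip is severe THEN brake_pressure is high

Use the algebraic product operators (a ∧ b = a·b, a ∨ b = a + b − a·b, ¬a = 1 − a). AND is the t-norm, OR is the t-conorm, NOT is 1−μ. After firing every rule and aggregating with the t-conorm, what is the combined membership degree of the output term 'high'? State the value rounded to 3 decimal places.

0.997

R1: wet=0.92, none=0.20; AND[a·b] → w = 0.1840
R2: wet=0.92 → w = 0.9200
R3: wet=0.92, slight=0.58; OR[a + b − a·b] → w = 0.9664
R4: ¬dry=1−0.94=0.06, severe=0.12; AND[a·b] → w = 0.0072
Rules with consequent 'high': {R2, R3, R4} → strengths 0.9200, 0.9664, 0.0072
Aggregate via t-conorm [a + b − a·b]: 0.9973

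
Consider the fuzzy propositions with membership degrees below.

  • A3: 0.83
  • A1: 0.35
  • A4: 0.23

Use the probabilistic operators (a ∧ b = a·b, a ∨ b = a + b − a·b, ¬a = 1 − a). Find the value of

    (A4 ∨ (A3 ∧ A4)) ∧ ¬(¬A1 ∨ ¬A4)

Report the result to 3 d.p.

0.030

A3 ∧ A4 = a·b on (0.8300, 0.2300) = 0.1909
A4 ∨ (A3 ∧ A4) = a + b − a·b on (0.2300, 0.1909) = 0.3770
¬A1 = 1 − 0.3500 = 0.6500
¬A4 = 1 − 0.2300 = 0.7700
¬A1 ∨ ¬A4 = a + b − a·b on (0.6500, 0.7700) = 0.9195
¬(¬A1 ∨ ¬A4) = 1 − 0.9195 = 0.0805
(A4 ∨ (A3 ∧ A4)) ∧ ¬(¬A1 ∨ ¬A4) = a·b on (0.3770, 0.0805) = 0.0303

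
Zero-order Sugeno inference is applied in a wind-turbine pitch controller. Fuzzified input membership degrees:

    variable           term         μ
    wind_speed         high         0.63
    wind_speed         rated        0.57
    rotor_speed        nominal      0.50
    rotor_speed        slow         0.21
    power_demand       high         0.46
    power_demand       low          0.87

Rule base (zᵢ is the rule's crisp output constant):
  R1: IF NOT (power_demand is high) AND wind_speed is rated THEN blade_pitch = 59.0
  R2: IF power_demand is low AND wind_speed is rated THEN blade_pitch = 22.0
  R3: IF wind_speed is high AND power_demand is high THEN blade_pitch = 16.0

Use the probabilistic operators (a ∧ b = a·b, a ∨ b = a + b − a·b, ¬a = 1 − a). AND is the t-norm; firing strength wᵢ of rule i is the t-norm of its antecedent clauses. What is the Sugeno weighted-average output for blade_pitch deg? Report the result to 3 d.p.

R1 (z=59.0): ¬high=1−0.46=0.54, rated=0.57; AND[a·b] → w = 0.3078
R2 (z=22.0): low=0.87, rated=0.57; AND[a·b] → w = 0.4959
R3 (z=16.0): high=0.63, high=0.46; AND[a·b] → w = 0.2898
Weighted average = (0.3078·59.0 + 0.4959·22.0 + 0.2898·16.0) / (0.3078 + 0.4959 + 0.2898)
  = 33.7068 / 1.0935 = 30.825

30.825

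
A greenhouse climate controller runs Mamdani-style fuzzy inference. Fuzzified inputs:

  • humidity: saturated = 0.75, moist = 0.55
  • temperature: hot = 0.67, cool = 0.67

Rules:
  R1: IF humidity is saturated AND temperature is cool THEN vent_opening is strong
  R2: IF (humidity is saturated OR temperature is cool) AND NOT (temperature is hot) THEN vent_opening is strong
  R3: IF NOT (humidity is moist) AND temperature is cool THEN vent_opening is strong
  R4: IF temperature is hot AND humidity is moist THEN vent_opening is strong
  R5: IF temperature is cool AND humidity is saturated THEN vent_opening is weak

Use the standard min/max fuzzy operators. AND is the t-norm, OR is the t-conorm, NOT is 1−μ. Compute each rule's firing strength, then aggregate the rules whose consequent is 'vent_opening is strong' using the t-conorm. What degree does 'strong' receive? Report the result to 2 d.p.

R1: saturated=0.75, cool=0.67; AND[min(a, b)] → w = 0.67
R2: (saturated=0.75 OR cool=0.67) = 0.75; AND[min(a, b)] with ¬hot=1−0.67=0.33 → w = 0.33
R3: ¬moist=1−0.55=0.45, cool=0.67; AND[min(a, b)] → w = 0.45
R4: hot=0.67, moist=0.55; AND[min(a, b)] → w = 0.55
R5: cool=0.67, saturated=0.75; AND[min(a, b)] → w = 0.67
Rules with consequent 'strong': {R1, R2, R3, R4} → strengths 0.67, 0.33, 0.45, 0.55
Aggregate via t-conorm [max(a, b)]: 0.67

0.67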